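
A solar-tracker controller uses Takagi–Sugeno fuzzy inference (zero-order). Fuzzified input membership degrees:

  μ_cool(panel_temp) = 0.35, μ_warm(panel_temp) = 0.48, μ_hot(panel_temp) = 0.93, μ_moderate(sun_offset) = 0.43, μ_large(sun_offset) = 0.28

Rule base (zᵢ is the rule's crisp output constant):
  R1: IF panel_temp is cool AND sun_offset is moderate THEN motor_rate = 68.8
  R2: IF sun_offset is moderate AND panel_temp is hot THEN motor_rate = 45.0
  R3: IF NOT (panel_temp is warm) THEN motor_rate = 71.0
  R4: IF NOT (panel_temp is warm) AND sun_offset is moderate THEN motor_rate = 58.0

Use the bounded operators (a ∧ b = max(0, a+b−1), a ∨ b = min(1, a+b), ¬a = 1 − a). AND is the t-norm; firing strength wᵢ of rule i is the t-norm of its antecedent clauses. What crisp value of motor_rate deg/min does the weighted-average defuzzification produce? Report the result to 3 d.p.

R1 (z=68.8): cool=0.35, moderate=0.43; AND[max(0, a+b−1)] → w = 0.00
R2 (z=45.0): moderate=0.43, hot=0.93; AND[max(0, a+b−1)] → w = 0.36
R3 (z=71.0): ¬warm=1−0.48=0.52 → w = 0.52
R4 (z=58.0): ¬warm=1−0.48=0.52, moderate=0.43; AND[max(0, a+b−1)] → w = 0.00
Weighted average = (0.00·68.8 + 0.36·45.0 + 0.52·71.0 + 0.00·58.0) / (0.00 + 0.36 + 0.52 + 0.00)
  = 53.1200 / 0.8800 = 60.364

60.364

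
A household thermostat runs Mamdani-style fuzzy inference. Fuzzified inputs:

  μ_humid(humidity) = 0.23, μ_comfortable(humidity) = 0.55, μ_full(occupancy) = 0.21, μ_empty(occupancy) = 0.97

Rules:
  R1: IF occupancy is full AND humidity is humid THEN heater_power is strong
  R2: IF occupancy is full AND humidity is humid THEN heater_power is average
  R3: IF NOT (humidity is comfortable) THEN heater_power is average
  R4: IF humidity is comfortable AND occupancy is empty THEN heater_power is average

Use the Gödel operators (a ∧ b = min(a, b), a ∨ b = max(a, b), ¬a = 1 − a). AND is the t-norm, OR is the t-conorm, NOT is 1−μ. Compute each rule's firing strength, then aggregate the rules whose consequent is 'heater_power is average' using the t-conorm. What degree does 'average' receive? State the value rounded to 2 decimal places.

R1: full=0.21, humid=0.23; AND[min(a, b)] → w = 0.21
R2: full=0.21, humid=0.23; AND[min(a, b)] → w = 0.21
R3: ¬comfortable=1−0.55=0.45 → w = 0.45
R4: comfortable=0.55, empty=0.97; AND[min(a, b)] → w = 0.55
Rules with consequent 'average': {R2, R3, R4} → strengths 0.21, 0.45, 0.55
Aggregate via t-conorm [max(a, b)]: 0.55

0.55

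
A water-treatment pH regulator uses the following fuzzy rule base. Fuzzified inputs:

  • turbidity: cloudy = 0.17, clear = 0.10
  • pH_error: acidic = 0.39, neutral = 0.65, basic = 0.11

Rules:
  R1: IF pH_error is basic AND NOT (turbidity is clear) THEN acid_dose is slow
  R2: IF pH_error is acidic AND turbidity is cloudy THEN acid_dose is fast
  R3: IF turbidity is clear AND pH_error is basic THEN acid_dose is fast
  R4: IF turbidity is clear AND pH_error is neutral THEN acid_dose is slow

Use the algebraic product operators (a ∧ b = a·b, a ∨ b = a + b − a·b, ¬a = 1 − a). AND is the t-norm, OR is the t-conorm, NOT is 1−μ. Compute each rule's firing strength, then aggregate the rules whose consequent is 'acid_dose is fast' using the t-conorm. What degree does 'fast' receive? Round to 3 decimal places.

R1: basic=0.11, ¬clear=1−0.10=0.90; AND[a·b] → w = 0.0990
R2: acidic=0.39, cloudy=0.17; AND[a·b] → w = 0.0663
R3: clear=0.10, basic=0.11; AND[a·b] → w = 0.0110
R4: clear=0.10, neutral=0.65; AND[a·b] → w = 0.0650
Rules with consequent 'fast': {R2, R3} → strengths 0.0663, 0.0110
Aggregate via t-conorm [a + b − a·b]: 0.0766

0.077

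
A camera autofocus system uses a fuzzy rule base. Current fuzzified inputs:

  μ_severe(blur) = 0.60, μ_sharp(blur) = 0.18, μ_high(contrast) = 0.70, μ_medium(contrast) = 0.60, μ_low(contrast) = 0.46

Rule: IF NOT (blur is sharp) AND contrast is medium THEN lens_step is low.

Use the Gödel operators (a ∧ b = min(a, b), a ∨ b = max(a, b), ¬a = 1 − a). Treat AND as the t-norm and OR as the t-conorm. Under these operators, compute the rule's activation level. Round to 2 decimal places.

firing strength: ¬sharp=1−0.18=0.82, medium=0.60; AND[min(a, b)] → w = 0.60

0.60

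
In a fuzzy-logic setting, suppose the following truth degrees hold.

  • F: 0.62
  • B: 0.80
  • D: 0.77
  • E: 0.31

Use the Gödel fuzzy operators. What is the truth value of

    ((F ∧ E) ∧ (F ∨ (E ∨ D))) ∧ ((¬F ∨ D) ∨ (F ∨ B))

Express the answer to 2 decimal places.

F ∧ E = min(a, b) on (0.62, 0.31) = 0.31
E ∨ D = max(a, b) on (0.31, 0.77) = 0.77
F ∨ (E ∨ D) = max(a, b) on (0.62, 0.77) = 0.77
(F ∧ E) ∧ (F ∨ (E ∨ D)) = min(a, b) on (0.31, 0.77) = 0.31
¬F = 1 − 0.62 = 0.38
¬F ∨ D = max(a, b) on (0.38, 0.77) = 0.77
F ∨ B = max(a, b) on (0.62, 0.80) = 0.80
(¬F ∨ D) ∨ (F ∨ B) = max(a, b) on (0.77, 0.80) = 0.80
((F ∧ E) ∧ (F ∨ (E ∨ D))) ∧ ((¬F ∨ D) ∨ (F ∨ B)) = min(a, b) on (0.31, 0.80) = 0.31

0.31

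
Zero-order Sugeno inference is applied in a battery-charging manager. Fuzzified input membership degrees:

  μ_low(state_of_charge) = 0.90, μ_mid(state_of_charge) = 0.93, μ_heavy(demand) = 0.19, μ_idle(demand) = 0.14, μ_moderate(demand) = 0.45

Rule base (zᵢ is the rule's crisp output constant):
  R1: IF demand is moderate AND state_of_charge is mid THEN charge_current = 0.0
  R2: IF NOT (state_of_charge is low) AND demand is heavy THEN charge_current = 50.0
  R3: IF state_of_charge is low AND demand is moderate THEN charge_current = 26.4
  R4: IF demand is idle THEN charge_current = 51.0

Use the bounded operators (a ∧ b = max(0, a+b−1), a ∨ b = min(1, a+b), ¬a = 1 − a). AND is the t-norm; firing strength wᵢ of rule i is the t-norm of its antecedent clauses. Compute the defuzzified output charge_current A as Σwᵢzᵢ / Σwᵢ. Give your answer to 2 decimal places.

18.83

R1 (z=0.0): moderate=0.45, mid=0.93; AND[max(0, a+b−1)] → w = 0.38
R2 (z=50.0): ¬low=1−0.90=0.10, heavy=0.19; AND[max(0, a+b−1)] → w = 0.00
R3 (z=26.4): low=0.90, moderate=0.45; AND[max(0, a+b−1)] → w = 0.35
R4 (z=51.0): idle=0.14 → w = 0.14
Weighted average = (0.38·0.0 + 0.00·50.0 + 0.35·26.4 + 0.14·51.0) / (0.38 + 0.00 + 0.35 + 0.14)
  = 16.3800 / 0.8700 = 18.83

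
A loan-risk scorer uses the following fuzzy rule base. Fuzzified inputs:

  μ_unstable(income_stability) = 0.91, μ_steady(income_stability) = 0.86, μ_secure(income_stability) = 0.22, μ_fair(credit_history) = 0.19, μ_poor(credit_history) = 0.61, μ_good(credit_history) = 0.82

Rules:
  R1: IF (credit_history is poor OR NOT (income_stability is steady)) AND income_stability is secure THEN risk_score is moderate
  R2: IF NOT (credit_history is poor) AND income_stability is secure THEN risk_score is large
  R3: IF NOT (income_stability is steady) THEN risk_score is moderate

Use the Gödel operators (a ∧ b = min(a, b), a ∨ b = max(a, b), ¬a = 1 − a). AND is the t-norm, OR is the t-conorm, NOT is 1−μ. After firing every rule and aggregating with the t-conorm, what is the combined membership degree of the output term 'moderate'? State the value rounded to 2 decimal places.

R1: (poor=0.61 OR ¬steady=1−0.86=0.14) = 0.61; AND[min(a, b)] with secure=0.22 → w = 0.22
R2: ¬poor=1−0.61=0.39, secure=0.22; AND[min(a, b)] → w = 0.22
R3: ¬steady=1−0.86=0.14 → w = 0.14
Rules with consequent 'moderate': {R1, R3} → strengths 0.22, 0.14
Aggregate via t-conorm [max(a, b)]: 0.22

0.22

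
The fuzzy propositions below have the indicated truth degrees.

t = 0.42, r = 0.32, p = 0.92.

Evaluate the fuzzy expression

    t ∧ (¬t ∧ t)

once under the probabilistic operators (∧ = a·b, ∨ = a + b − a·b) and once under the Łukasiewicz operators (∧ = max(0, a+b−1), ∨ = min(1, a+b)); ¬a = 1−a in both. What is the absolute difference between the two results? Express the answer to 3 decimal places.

0.102

Under probabilistic:
  ¬t = 1 − 0.4200 = 0.5800
  ¬t ∧ t = a·b on (0.5800, 0.4200) = 0.2436
  t ∧ (¬t ∧ t) = a·b on (0.4200, 0.2436) = 0.1023
  → value = 0.1023
Under Łukasiewicz:
  ¬t = 1 − 0.42 = 0.58
  ¬t ∧ t = max(0, a+b−1) on (0.58, 0.42) = 0.00
  t ∧ (¬t ∧ t) = max(0, a+b−1) on (0.42, 0.00) = 0.00
  → value = 0.0000
|0.1023 − 0.0000| = 0.102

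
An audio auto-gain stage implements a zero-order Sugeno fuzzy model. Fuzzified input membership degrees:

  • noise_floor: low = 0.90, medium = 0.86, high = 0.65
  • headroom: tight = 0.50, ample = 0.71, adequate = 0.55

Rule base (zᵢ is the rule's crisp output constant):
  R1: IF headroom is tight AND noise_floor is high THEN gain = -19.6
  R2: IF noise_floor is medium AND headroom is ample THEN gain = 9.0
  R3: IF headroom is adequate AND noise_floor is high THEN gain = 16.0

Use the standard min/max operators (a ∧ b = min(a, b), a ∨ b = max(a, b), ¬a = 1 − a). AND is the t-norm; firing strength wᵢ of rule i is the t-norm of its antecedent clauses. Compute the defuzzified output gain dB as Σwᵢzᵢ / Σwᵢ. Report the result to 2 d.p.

R1 (z=-19.6): tight=0.50, high=0.65; AND[min(a, b)] → w = 0.50
R2 (z=9.0): medium=0.86, ample=0.71; AND[min(a, b)] → w = 0.71
R3 (z=16.0): adequate=0.55, high=0.65; AND[min(a, b)] → w = 0.55
Weighted average = (0.50·-19.6 + 0.71·9.0 + 0.55·16.0) / (0.50 + 0.71 + 0.55)
  = 5.3900 / 1.7600 = 3.06

3.06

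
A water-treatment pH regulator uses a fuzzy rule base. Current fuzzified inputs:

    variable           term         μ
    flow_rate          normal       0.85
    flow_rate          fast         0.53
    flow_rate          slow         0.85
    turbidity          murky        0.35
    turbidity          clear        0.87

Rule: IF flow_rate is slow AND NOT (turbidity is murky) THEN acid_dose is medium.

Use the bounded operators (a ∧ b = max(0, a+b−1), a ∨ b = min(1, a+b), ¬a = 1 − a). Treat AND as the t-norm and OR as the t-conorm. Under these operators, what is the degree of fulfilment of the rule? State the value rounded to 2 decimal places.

firing strength: slow=0.85, ¬murky=1−0.35=0.65; AND[max(0, a+b−1)] → w = 0.50

0.50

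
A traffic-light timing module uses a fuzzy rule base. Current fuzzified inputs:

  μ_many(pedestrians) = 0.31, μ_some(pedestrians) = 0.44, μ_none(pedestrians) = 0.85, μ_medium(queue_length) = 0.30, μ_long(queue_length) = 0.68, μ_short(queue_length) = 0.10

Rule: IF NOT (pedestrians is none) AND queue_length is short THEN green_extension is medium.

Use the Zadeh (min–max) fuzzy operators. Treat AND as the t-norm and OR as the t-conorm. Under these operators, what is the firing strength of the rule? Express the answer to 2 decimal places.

0.10

firing strength: ¬none=1−0.85=0.15, short=0.10; AND[min(a, b)] → w = 0.10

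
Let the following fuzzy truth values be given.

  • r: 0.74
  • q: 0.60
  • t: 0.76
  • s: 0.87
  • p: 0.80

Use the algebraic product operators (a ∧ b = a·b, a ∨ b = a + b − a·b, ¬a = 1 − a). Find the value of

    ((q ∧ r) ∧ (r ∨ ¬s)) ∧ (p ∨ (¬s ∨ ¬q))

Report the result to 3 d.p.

q ∧ r = a·b on (0.6000, 0.7400) = 0.4440
¬s = 1 − 0.8700 = 0.1300
r ∨ ¬s = a + b − a·b on (0.7400, 0.1300) = 0.7738
(q ∧ r) ∧ (r ∨ ¬s) = a·b on (0.4440, 0.7738) = 0.3436
¬s = 1 − 0.8700 = 0.1300
¬q = 1 − 0.6000 = 0.4000
¬s ∨ ¬q = a + b − a·b on (0.1300, 0.4000) = 0.4780
p ∨ (¬s ∨ ¬q) = a + b − a·b on (0.8000, 0.4780) = 0.8956
((q ∧ r) ∧ (r ∨ ¬s)) ∧ (p ∨ (¬s ∨ ¬q)) = a·b on (0.3436, 0.8956) = 0.3077

0.308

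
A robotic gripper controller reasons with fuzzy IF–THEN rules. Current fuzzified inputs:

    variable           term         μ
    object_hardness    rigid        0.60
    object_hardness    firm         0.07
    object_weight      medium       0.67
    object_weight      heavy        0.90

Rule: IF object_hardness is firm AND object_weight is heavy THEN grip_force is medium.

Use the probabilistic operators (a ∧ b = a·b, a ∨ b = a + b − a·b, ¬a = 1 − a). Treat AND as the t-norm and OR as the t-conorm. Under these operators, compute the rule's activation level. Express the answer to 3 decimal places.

0.063

firing strength: firm=0.07, heavy=0.90; AND[a·b] → w = 0.0630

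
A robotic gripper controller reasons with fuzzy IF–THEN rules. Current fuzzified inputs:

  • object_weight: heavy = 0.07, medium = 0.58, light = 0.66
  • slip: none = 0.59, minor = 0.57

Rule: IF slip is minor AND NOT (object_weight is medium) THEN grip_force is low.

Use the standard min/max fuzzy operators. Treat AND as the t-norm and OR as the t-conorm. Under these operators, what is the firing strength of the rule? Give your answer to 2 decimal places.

0.42

firing strength: minor=0.57, ¬medium=1−0.58=0.42; AND[min(a, b)] → w = 0.42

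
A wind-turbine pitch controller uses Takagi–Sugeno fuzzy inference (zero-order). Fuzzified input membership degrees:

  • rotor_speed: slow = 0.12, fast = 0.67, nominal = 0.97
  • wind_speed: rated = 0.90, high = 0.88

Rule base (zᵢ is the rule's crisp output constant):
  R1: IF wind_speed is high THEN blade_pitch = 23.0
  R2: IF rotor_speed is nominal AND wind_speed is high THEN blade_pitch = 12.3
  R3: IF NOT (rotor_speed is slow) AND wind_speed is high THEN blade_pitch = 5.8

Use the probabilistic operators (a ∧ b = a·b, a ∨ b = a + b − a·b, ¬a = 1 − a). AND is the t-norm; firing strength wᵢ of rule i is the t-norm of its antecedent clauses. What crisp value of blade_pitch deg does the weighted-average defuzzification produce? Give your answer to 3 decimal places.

R1 (z=23.0): high=0.88 → w = 0.8800
R2 (z=12.3): nominal=0.97, high=0.88; AND[a·b] → w = 0.8536
R3 (z=5.8): ¬slow=1−0.12=0.88, high=0.88; AND[a·b] → w = 0.7744
Weighted average = (0.8800·23.0 + 0.8536·12.3 + 0.7744·5.8) / (0.8800 + 0.8536 + 0.7744)
  = 35.2308 / 2.5080 = 14.047

14.047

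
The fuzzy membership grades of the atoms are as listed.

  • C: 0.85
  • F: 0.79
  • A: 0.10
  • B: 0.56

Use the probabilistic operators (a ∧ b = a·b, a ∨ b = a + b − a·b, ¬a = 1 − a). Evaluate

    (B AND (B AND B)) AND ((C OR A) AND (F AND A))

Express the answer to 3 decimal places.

0.012

B AND B = a·b on (0.5600, 0.5600) = 0.3136
B AND (B AND B) = a·b on (0.5600, 0.3136) = 0.1756
C OR A = a + b − a·b on (0.8500, 0.1000) = 0.8650
F AND A = a·b on (0.7900, 0.1000) = 0.0790
(C OR A) AND (F AND A) = a·b on (0.8650, 0.0790) = 0.0683
(B AND (B AND B)) AND ((C OR A) AND (F AND A)) = a·b on (0.1756, 0.0683) = 0.0120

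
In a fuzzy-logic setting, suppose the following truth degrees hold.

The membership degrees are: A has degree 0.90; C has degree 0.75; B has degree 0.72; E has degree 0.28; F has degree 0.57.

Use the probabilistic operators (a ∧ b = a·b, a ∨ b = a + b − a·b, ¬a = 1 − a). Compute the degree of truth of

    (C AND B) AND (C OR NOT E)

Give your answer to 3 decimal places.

0.502

C AND B = a·b on (0.7500, 0.7200) = 0.5400
NOT E = 1 − 0.2800 = 0.7200
C OR NOT E = a + b − a·b on (0.7500, 0.7200) = 0.9300
(C AND B) AND (C OR NOT E) = a·b on (0.5400, 0.9300) = 0.5022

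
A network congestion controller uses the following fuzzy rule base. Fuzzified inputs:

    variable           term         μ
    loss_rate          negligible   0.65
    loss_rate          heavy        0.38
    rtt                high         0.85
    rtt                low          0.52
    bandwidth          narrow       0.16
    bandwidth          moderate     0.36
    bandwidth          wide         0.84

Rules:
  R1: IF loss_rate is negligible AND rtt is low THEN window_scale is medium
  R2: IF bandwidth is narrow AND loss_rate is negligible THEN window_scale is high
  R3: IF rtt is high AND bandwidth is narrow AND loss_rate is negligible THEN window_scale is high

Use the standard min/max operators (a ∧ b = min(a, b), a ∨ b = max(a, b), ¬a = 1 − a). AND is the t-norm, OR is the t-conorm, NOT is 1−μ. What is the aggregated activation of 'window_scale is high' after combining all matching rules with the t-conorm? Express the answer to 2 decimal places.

0.16

R1: negligible=0.65, low=0.52; AND[min(a, b)] → w = 0.52
R2: narrow=0.16, negligible=0.65; AND[min(a, b)] → w = 0.16
R3: high=0.85, narrow=0.16, negligible=0.65; AND[min(a, b)] → w = 0.16
Rules with consequent 'high': {R2, R3} → strengths 0.16, 0.16
Aggregate via t-conorm [max(a, b)]: 0.16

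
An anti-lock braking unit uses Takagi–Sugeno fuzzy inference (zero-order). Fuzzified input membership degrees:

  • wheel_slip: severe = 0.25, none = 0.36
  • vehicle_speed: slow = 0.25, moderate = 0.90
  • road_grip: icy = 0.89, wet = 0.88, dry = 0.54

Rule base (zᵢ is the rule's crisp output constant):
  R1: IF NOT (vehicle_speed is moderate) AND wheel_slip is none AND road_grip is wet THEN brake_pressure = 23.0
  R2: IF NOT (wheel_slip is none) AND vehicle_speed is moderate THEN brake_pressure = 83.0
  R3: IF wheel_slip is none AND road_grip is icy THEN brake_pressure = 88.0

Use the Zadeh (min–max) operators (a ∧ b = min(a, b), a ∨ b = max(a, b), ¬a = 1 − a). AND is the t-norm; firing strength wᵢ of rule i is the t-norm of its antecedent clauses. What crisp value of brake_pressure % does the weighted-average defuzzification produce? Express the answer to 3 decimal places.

R1 (z=23.0): ¬moderate=1−0.90=0.10, none=0.36, wet=0.88; AND[min(a, b)] → w = 0.10
R2 (z=83.0): ¬none=1−0.36=0.64, moderate=0.90; AND[min(a, b)] → w = 0.64
R3 (z=88.0): none=0.36, icy=0.89; AND[min(a, b)] → w = 0.36
Weighted average = (0.10·23.0 + 0.64·83.0 + 0.36·88.0) / (0.10 + 0.64 + 0.36)
  = 87.1000 / 1.1000 = 79.182

79.182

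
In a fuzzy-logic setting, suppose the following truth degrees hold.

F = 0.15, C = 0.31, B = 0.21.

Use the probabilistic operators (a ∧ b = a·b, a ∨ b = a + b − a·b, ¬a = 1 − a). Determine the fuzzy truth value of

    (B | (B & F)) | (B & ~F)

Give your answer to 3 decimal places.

0.371

B & F = a·b on (0.2100, 0.1500) = 0.0315
B | (B & F) = a + b − a·b on (0.2100, 0.0315) = 0.2349
~F = 1 − 0.1500 = 0.8500
B & ~F = a·b on (0.2100, 0.8500) = 0.1785
(B | (B & F)) | (B & ~F) = a + b − a·b on (0.2349, 0.1785) = 0.3715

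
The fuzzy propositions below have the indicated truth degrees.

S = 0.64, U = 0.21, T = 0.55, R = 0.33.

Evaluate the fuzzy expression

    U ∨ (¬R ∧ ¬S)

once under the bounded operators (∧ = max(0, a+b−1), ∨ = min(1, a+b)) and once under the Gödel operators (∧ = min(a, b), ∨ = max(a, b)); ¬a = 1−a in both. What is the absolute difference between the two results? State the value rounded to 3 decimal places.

0.120

Under bounded:
  ¬R = 1 − 0.33 = 0.67
  ¬S = 1 − 0.64 = 0.36
  ¬R ∧ ¬S = max(0, a+b−1) on (0.67, 0.36) = 0.03
  U ∨ (¬R ∧ ¬S) = min(1, a+b) on (0.21, 0.03) = 0.24
  → value = 0.2400
Under Gödel:
  ¬R = 1 − 0.33 = 0.67
  ¬S = 1 − 0.64 = 0.36
  ¬R ∧ ¬S = min(a, b) on (0.67, 0.36) = 0.36
  U ∨ (¬R ∧ ¬S) = max(a, b) on (0.21, 0.36) = 0.36
  → value = 0.3600
|0.2400 − 0.3600| = 0.120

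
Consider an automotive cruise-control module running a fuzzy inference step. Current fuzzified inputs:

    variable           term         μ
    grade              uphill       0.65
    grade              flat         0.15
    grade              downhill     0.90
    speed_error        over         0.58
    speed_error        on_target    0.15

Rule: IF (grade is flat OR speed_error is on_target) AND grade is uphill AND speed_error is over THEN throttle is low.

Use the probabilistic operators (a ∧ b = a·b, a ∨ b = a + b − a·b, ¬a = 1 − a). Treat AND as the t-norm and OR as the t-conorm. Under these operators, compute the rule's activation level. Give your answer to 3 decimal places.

firing strength: (flat=0.15 OR on_target=0.15) = 0.2775; AND[a·b] with uphill=0.65, over=0.58 → w = 0.1046

0.105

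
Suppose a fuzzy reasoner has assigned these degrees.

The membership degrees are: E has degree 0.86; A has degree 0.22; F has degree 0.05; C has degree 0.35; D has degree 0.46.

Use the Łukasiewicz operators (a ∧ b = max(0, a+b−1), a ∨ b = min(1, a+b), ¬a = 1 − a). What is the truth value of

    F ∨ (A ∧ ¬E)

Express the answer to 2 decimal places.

0.05

¬E = 1 − 0.86 = 0.14
A ∧ ¬E = max(0, a+b−1) on (0.22, 0.14) = 0.00
F ∨ (A ∧ ¬E) = min(1, a+b) on (0.05, 0.00) = 0.05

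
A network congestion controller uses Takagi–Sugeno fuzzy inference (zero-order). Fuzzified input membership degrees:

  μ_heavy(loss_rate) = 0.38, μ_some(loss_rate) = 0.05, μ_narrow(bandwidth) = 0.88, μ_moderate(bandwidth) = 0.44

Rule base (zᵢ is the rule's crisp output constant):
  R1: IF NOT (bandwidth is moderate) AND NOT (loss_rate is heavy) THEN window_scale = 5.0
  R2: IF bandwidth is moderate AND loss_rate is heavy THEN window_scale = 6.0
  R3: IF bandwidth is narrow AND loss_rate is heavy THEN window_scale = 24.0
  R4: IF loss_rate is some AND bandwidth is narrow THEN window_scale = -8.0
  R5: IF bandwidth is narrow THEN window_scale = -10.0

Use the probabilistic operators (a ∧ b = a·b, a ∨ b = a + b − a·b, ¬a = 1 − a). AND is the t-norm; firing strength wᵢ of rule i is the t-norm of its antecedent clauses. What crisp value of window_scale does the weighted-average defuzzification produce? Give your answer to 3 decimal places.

R1 (z=5.0): ¬moderate=1−0.44=0.56, ¬heavy=1−0.38=0.62; AND[a·b] → w = 0.3472
R2 (z=6.0): moderate=0.44, heavy=0.38; AND[a·b] → w = 0.1672
R3 (z=24.0): narrow=0.88, heavy=0.38; AND[a·b] → w = 0.3344
R4 (z=-8.0): some=0.05, narrow=0.88; AND[a·b] → w = 0.0440
R5 (z=-10.0): narrow=0.88 → w = 0.8800
Weighted average = (0.3472·5.0 + 0.1672·6.0 + 0.3344·24.0 + 0.0440·-8.0 + 0.8800·-10.0) / (0.3472 + 0.1672 + 0.3344 + 0.0440 + 0.8800)
  = 1.6128 / 1.7728 = 0.910

0.910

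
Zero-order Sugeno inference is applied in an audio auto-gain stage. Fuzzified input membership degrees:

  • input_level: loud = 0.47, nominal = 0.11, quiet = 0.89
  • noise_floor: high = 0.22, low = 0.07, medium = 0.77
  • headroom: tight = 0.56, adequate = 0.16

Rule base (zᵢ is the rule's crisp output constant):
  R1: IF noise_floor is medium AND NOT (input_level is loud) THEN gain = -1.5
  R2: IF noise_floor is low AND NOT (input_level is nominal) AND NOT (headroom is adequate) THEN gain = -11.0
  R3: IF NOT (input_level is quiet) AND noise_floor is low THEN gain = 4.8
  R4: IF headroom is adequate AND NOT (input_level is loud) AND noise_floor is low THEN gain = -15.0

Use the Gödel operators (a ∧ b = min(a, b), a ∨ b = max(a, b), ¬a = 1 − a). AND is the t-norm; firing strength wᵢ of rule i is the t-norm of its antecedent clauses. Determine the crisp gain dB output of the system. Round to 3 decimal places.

R1 (z=-1.5): medium=0.77, ¬loud=1−0.47=0.53; AND[min(a, b)] → w = 0.53
R2 (z=-11.0): low=0.07, ¬nominal=1−0.11=0.89, ¬adequate=1−0.16=0.84; AND[min(a, b)] → w = 0.07
R3 (z=4.8): ¬quiet=1−0.89=0.11, low=0.07; AND[min(a, b)] → w = 0.07
R4 (z=-15.0): adequate=0.16, ¬loud=1−0.47=0.53, low=0.07; AND[min(a, b)] → w = 0.07
Weighted average = (0.53·-1.5 + 0.07·-11.0 + 0.07·4.8 + 0.07·-15.0) / (0.53 + 0.07 + 0.07 + 0.07)
  = -2.2790 / 0.7400 = -3.080

-3.080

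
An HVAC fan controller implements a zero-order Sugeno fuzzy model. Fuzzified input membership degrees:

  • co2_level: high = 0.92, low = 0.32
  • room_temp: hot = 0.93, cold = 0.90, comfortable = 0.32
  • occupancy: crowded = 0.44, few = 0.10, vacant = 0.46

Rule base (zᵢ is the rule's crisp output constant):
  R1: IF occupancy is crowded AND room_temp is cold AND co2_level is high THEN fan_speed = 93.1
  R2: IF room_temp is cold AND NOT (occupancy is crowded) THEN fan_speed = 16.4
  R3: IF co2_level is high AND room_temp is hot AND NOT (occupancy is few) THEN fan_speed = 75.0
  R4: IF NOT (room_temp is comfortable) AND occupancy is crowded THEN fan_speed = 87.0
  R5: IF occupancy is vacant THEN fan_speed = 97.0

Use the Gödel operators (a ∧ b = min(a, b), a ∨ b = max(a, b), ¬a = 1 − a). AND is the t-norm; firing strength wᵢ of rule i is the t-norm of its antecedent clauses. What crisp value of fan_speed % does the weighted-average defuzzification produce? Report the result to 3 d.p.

71.624

R1 (z=93.1): crowded=0.44, cold=0.90, high=0.92; AND[min(a, b)] → w = 0.44
R2 (z=16.4): cold=0.90, ¬crowded=1−0.44=0.56; AND[min(a, b)] → w = 0.56
R3 (z=75.0): high=0.92, hot=0.93, ¬few=1−0.10=0.90; AND[min(a, b)] → w = 0.90
R4 (z=87.0): ¬comfortable=1−0.32=0.68, crowded=0.44; AND[min(a, b)] → w = 0.44
R5 (z=97.0): vacant=0.46 → w = 0.46
Weighted average = (0.44·93.1 + 0.56·16.4 + 0.90·75.0 + 0.44·87.0 + 0.46·97.0) / (0.44 + 0.56 + 0.90 + 0.44 + 0.46)
  = 200.5480 / 2.8000 = 71.624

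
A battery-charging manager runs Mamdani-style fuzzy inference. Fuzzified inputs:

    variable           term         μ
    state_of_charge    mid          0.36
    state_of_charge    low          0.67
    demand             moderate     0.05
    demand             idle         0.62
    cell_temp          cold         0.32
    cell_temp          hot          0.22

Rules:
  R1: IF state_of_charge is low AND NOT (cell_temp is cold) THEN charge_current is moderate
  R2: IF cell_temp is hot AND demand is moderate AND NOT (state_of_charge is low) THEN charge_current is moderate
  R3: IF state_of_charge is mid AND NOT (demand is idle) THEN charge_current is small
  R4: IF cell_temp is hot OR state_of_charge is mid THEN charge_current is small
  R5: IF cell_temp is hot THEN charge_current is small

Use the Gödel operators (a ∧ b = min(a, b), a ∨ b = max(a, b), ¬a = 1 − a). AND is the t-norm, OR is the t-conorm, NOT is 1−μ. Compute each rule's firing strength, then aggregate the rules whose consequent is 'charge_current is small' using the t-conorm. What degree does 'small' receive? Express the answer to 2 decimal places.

R1: low=0.67, ¬cold=1−0.32=0.68; AND[min(a, b)] → w = 0.67
R2: hot=0.22, moderate=0.05, ¬low=1−0.67=0.33; AND[min(a, b)] → w = 0.05
R3: mid=0.36, ¬idle=1−0.62=0.38; AND[min(a, b)] → w = 0.36
R4: hot=0.22, mid=0.36; OR[max(a, b)] → w = 0.36
R5: hot=0.22 → w = 0.22
Rules with consequent 'small': {R3, R4, R5} → strengths 0.36, 0.36, 0.22
Aggregate via t-conorm [max(a, b)]: 0.36

0.36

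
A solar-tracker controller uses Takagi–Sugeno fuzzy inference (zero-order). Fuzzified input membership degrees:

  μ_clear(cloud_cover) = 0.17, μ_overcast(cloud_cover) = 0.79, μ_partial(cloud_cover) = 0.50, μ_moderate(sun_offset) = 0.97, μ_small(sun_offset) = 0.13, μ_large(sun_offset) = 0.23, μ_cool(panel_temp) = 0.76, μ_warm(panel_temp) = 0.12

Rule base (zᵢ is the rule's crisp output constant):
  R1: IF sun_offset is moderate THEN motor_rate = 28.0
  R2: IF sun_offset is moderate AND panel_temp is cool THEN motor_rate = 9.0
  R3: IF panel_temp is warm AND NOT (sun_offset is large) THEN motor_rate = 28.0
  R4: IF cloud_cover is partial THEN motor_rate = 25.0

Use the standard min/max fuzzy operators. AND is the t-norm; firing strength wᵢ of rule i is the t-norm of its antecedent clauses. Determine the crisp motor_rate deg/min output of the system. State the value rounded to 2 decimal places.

R1 (z=28.0): moderate=0.97 → w = 0.97
R2 (z=9.0): moderate=0.97, cool=0.76; AND[min(a, b)] → w = 0.76
R3 (z=28.0): warm=0.12, ¬large=1−0.23=0.77; AND[min(a, b)] → w = 0.12
R4 (z=25.0): partial=0.50 → w = 0.50
Weighted average = (0.97·28.0 + 0.76·9.0 + 0.12·28.0 + 0.50·25.0) / (0.97 + 0.76 + 0.12 + 0.50)
  = 49.8600 / 2.3500 = 21.22

21.22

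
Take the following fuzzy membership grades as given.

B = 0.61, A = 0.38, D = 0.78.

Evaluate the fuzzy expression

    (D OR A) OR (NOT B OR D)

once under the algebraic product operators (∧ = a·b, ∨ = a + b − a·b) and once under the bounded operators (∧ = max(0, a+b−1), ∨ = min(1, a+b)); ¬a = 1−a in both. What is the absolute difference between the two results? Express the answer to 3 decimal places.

Under algebraic product:
  D OR A = a + b − a·b on (0.7800, 0.3800) = 0.8636
  NOT B = 1 − 0.6100 = 0.3900
  NOT B OR D = a + b − a·b on (0.3900, 0.7800) = 0.8658
  (D OR A) OR (NOT B OR D) = a + b − a·b on (0.8636, 0.8658) = 0.9817
  → value = 0.9817
Under bounded:
  D OR A = min(1, a+b) on (0.78, 0.38) = 1.00
  NOT B = 1 − 0.61 = 0.39
  NOT B OR D = min(1, a+b) on (0.39, 0.78) = 1.00
  (D OR A) OR (NOT B OR D) = min(1, a+b) on (1.00, 1.00) = 1.00
  → value = 1.0000
|0.9817 − 1.0000| = 0.018

0.018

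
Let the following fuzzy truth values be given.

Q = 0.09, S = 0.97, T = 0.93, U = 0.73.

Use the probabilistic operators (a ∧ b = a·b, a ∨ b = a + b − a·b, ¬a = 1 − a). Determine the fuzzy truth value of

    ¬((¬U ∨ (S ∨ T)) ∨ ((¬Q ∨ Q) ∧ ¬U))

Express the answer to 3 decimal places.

¬U = 1 − 0.7300 = 0.2700
S ∨ T = a + b − a·b on (0.9700, 0.9300) = 0.9979
¬U ∨ (S ∨ T) = a + b − a·b on (0.2700, 0.9979) = 0.9985
¬Q = 1 − 0.0900 = 0.9100
¬Q ∨ Q = a + b − a·b on (0.9100, 0.0900) = 0.9181
¬U = 1 − 0.7300 = 0.2700
(¬Q ∨ Q) ∧ ¬U = a·b on (0.9181, 0.2700) = 0.2479
(¬U ∨ (S ∨ T)) ∨ ((¬Q ∨ Q) ∧ ¬U) = a + b − a·b on (0.9985, 0.2479) = 0.9988
¬((¬U ∨ (S ∨ T)) ∨ ((¬Q ∨ Q) ∧ ¬U)) = 1 − 0.9988 = 0.0012

0.001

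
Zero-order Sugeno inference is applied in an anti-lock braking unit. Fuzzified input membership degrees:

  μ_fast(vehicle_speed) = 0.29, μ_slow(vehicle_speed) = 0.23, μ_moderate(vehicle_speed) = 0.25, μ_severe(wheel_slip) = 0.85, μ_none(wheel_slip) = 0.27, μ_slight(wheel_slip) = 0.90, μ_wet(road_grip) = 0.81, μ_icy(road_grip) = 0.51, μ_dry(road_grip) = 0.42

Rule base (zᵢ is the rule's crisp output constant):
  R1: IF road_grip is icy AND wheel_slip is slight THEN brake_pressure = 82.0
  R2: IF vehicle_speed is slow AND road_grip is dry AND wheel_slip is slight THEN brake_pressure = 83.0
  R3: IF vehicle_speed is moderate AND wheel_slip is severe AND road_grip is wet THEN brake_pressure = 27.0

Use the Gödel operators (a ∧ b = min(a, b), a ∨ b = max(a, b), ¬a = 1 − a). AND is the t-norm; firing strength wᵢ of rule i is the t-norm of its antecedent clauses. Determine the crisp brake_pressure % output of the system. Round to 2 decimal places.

68.34

R1 (z=82.0): icy=0.51, slight=0.90; AND[min(a, b)] → w = 0.51
R2 (z=83.0): slow=0.23, dry=0.42, slight=0.90; AND[min(a, b)] → w = 0.23
R3 (z=27.0): moderate=0.25, severe=0.85, wet=0.81; AND[min(a, b)] → w = 0.25
Weighted average = (0.51·82.0 + 0.23·83.0 + 0.25·27.0) / (0.51 + 0.23 + 0.25)
  = 67.6600 / 0.9900 = 68.34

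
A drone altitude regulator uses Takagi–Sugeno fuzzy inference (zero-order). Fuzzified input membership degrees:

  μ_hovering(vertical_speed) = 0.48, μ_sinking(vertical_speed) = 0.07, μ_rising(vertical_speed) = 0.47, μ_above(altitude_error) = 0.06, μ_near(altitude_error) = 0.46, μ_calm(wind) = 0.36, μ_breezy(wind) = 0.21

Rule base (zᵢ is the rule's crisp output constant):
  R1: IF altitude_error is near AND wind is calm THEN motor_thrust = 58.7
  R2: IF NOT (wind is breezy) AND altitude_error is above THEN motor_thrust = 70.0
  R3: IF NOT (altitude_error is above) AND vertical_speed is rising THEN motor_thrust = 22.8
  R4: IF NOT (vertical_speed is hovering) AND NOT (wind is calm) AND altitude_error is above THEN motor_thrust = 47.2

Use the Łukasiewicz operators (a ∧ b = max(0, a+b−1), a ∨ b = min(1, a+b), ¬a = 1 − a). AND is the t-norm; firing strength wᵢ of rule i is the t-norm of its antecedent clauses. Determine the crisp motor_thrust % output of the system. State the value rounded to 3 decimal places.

22.800

R1 (z=58.7): near=0.46, calm=0.36; AND[max(0, a+b−1)] → w = 0.00
R2 (z=70.0): ¬breezy=1−0.21=0.79, above=0.06; AND[max(0, a+b−1)] → w = 0.00
R3 (z=22.8): ¬above=1−0.06=0.94, rising=0.47; AND[max(0, a+b−1)] → w = 0.41
R4 (z=47.2): ¬hovering=1−0.48=0.52, ¬calm=1−0.36=0.64, above=0.06; AND[max(0, a+b−1)] → w = 0.00
Weighted average = (0.00·58.7 + 0.00·70.0 + 0.41·22.8 + 0.00·47.2) / (0.00 + 0.00 + 0.41 + 0.00)
  = 9.3480 / 0.4100 = 22.800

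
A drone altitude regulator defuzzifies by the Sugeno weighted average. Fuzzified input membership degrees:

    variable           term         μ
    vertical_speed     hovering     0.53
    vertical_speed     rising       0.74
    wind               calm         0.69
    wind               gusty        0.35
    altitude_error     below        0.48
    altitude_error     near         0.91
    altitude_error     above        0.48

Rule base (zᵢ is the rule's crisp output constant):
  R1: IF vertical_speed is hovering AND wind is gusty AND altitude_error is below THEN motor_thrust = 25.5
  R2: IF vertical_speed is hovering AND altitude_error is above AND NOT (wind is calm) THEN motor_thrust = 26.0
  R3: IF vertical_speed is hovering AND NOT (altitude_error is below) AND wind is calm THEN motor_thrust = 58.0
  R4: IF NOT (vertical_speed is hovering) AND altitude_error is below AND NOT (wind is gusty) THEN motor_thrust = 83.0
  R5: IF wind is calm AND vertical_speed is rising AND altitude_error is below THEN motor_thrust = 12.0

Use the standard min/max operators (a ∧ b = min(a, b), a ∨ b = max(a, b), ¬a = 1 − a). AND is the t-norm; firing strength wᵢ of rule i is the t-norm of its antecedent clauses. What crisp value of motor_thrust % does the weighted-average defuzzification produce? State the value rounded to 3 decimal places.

43.153

R1 (z=25.5): hovering=0.53, gusty=0.35, below=0.48; AND[min(a, b)] → w = 0.35
R2 (z=26.0): hovering=0.53, above=0.48, ¬calm=1−0.69=0.31; AND[min(a, b)] → w = 0.31
R3 (z=58.0): hovering=0.53, ¬below=1−0.48=0.52, calm=0.69; AND[min(a, b)] → w = 0.52
R4 (z=83.0): ¬hovering=1−0.53=0.47, below=0.48, ¬gusty=1−0.35=0.65; AND[min(a, b)] → w = 0.47
R5 (z=12.0): calm=0.69, rising=0.74, below=0.48; AND[min(a, b)] → w = 0.48
Weighted average = (0.35·25.5 + 0.31·26.0 + 0.52·58.0 + 0.47·83.0 + 0.48·12.0) / (0.35 + 0.31 + 0.52 + 0.47 + 0.48)
  = 91.9150 / 2.1300 = 43.153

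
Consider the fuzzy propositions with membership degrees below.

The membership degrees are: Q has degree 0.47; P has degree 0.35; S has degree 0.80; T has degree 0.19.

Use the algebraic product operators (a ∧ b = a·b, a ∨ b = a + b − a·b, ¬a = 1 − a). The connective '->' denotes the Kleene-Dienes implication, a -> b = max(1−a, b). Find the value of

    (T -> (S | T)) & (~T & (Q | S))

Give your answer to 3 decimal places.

S | T = a + b − a·b on (0.8000, 0.1900) = 0.8380
T -> (S | T)  [Kleene-Dienes: max(1−a, b)] with a=0.1900, b=0.8380 → 0.8380
~T = 1 − 0.1900 = 0.8100
Q | S = a + b − a·b on (0.4700, 0.8000) = 0.8940
~T & (Q | S) = a·b on (0.8100, 0.8940) = 0.7241
(T -> (S | T)) & (~T & (Q | S)) = a·b on (0.8380, 0.7241) = 0.6068

0.607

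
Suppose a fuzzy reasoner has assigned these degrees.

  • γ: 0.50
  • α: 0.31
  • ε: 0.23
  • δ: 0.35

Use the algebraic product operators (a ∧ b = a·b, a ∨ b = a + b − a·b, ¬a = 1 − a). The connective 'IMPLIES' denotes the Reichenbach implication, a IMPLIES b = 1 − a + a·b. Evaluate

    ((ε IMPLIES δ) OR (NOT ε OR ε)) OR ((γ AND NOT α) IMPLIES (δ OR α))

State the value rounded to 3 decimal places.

0.996

ε IMPLIES δ  [Reichenbach: 1 − a + a·b] with a=0.2300, b=0.3500 → 0.8505
NOT ε = 1 − 0.2300 = 0.7700
NOT ε OR ε = a + b − a·b on (0.7700, 0.2300) = 0.8229
(ε IMPLIES δ) OR (NOT ε OR ε) = a + b − a·b on (0.8505, 0.8229) = 0.9735
NOT α = 1 − 0.3100 = 0.6900
γ AND NOT α = a·b on (0.5000, 0.6900) = 0.3450
δ OR α = a + b − a·b on (0.3500, 0.3100) = 0.5515
(γ AND NOT α) IMPLIES (δ OR α)  [Reichenbach: 1 − a + a·b] with a=0.3450, b=0.5515 → 0.8453
((ε IMPLIES δ) OR (NOT ε OR ε)) OR ((γ AND NOT α) IMPLIES (δ OR α)) = a + b − a·b on (0.9735, 0.8453) = 0.9959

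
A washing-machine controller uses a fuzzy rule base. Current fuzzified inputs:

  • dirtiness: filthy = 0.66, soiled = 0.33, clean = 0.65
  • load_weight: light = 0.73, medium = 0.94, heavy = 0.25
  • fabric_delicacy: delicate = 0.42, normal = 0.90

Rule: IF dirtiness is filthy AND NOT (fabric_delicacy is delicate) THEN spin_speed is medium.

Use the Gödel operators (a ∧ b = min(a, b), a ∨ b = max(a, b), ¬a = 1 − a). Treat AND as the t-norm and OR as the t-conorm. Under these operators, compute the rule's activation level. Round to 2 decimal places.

firing strength: filthy=0.66, ¬delicate=1−0.42=0.58; AND[min(a, b)] → w = 0.58

0.58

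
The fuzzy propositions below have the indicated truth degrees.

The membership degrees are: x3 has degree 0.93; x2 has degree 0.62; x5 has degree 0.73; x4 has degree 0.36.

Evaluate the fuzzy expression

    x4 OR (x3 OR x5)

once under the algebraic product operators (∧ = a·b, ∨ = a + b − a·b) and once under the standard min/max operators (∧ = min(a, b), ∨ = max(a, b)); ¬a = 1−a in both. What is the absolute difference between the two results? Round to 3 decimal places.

Under algebraic product:
  x3 OR x5 = a + b − a·b on (0.9300, 0.7300) = 0.9811
  x4 OR (x3 OR x5) = a + b − a·b on (0.3600, 0.9811) = 0.9879
  → value = 0.9879
Under standard min/max:
  x3 OR x5 = max(a, b) on (0.93, 0.73) = 0.93
  x4 OR (x3 OR x5) = max(a, b) on (0.36, 0.93) = 0.93
  → value = 0.9300
|0.9879 − 0.9300| = 0.058

0.058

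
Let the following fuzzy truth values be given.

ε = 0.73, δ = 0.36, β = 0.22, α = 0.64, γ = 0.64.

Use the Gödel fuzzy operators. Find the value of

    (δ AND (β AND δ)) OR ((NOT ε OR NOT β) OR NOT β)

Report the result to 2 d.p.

β AND δ = min(a, b) on (0.22, 0.36) = 0.22
δ AND (β AND δ) = min(a, b) on (0.36, 0.22) = 0.22
NOT ε = 1 − 0.73 = 0.27
NOT β = 1 − 0.22 = 0.78
NOT ε OR NOT β = max(a, b) on (0.27, 0.78) = 0.78
NOT β = 1 − 0.22 = 0.78
(NOT ε OR NOT β) OR NOT β = max(a, b) on (0.78, 0.78) = 0.78
(δ AND (β AND δ)) OR ((NOT ε OR NOT β) OR NOT β) = max(a, b) on (0.22, 0.78) = 0.78

0.78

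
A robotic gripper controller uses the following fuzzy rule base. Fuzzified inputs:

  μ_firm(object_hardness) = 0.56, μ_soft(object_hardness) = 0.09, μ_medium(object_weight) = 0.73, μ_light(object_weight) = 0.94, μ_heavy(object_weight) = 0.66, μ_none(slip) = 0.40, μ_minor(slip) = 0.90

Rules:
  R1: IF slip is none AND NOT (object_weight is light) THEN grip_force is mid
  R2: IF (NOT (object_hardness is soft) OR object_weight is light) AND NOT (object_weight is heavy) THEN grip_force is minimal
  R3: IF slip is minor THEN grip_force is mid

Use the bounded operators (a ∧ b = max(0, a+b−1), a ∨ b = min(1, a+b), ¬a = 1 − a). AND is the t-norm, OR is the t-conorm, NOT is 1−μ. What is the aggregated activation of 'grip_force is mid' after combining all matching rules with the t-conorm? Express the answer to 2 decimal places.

0.90

R1: none=0.40, ¬light=1−0.94=0.06; AND[max(0, a+b−1)] → w = 0.00
R2: (¬soft=1−0.09=0.91 OR light=0.94) = 1.00; AND[max(0, a+b−1)] with ¬heavy=1−0.66=0.34 → w = 0.34
R3: minor=0.90 → w = 0.90
Rules with consequent 'mid': {R1, R3} → strengths 0.00, 0.90
Aggregate via t-conorm [min(1, a+b)]: 0.90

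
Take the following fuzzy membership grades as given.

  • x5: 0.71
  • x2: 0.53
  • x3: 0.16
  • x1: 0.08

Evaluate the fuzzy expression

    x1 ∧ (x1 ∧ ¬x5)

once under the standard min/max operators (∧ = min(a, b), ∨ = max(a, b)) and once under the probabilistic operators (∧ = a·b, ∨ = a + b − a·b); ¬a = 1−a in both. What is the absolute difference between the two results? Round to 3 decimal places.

0.078

Under standard min/max:
  ¬x5 = 1 − 0.71 = 0.29
  x1 ∧ ¬x5 = min(a, b) on (0.08, 0.29) = 0.08
  x1 ∧ (x1 ∧ ¬x5) = min(a, b) on (0.08, 0.08) = 0.08
  → value = 0.0800
Under probabilistic:
  ¬x5 = 1 − 0.7100 = 0.2900
  x1 ∧ ¬x5 = a·b on (0.0800, 0.2900) = 0.0232
  x1 ∧ (x1 ∧ ¬x5) = a·b on (0.0800, 0.0232) = 0.0019
  → value = 0.0019
|0.0800 − 0.0019| = 0.078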